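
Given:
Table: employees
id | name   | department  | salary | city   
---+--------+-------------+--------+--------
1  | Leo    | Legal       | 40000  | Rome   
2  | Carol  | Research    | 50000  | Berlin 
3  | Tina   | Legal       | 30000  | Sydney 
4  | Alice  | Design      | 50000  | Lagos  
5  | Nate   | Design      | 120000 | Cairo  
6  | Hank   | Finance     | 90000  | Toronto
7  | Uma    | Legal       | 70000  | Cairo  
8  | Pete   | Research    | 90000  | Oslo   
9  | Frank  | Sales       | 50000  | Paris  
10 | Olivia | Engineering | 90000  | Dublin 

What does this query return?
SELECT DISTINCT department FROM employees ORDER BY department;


All 'department' values (row order): Legal, Research, Legal, Design, Design, Finance, Legal, Research, Sales, Engineering
Removing duplicates leaves 6 unique value(s).

6 values:
Design
Engineering
Finance
Legal
Research
Sales


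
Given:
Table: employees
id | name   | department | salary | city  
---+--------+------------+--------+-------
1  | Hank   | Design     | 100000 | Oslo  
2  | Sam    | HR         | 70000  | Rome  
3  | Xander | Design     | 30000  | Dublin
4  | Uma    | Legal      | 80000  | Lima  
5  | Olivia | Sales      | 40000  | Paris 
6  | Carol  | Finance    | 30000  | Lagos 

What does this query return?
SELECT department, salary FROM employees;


Projecting columns: department, salary

6 rows:
Design, 100000
HR, 70000
Design, 30000
Legal, 80000
Sales, 40000
Finance, 30000


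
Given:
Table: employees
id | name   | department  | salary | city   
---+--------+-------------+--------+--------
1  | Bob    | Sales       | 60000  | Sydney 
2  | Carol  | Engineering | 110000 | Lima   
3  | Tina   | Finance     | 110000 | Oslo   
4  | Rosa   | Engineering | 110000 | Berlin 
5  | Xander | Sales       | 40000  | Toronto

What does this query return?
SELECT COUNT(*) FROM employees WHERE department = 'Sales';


Counting rows where department = 'Sales'
  Bob -> MATCH
  Xander -> MATCH


2


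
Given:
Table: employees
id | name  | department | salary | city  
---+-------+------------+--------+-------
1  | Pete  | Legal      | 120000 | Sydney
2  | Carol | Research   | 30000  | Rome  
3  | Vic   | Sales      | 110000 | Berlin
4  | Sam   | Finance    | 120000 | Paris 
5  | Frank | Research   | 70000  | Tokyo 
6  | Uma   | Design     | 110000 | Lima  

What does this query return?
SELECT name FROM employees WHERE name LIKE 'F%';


LIKE 'F%' matches names starting with 'F'
Matching: 1

1 rows:
Frank


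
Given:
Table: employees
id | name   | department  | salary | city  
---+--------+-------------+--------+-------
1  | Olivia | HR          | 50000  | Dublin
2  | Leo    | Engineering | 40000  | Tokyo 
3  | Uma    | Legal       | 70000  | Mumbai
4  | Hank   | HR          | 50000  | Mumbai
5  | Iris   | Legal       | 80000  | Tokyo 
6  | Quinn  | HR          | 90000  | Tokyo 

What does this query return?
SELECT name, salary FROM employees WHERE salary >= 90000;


Filtering: salary >= 90000
Matching: 1 rows

1 rows:
Quinn, 90000


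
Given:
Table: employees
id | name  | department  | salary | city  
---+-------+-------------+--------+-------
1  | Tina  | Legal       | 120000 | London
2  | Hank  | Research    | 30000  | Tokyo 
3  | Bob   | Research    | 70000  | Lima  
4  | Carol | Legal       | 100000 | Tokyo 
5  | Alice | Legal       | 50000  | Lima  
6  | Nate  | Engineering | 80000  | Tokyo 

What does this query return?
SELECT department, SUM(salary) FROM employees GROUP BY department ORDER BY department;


Summing salary within each department:
  Engineering: 80000 = 80000
  Legal: 120000 + 100000 + 50000 = 270000
  Research: 30000 + 70000 = 100000


3 groups:
Engineering, 80000
Legal, 270000
Research, 100000


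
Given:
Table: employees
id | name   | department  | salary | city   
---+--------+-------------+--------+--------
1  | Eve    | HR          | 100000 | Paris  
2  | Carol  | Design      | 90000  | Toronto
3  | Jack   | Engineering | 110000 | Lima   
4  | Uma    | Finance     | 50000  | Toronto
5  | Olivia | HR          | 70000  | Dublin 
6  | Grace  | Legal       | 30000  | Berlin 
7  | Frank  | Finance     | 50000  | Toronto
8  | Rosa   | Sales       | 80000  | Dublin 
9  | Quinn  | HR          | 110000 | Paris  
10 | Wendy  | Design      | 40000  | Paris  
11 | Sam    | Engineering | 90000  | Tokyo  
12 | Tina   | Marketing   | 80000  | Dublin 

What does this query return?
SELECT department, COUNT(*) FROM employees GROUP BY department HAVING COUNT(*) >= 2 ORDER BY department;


Groups with count >= 2:
  Design: 2 -> PASS
  Engineering: 2 -> PASS
  Finance: 2 -> PASS
  HR: 3 -> PASS
  Legal: 1 -> filtered out
  Marketing: 1 -> filtered out
  Sales: 1 -> filtered out


4 groups:
Design, 2
Engineering, 2
Finance, 2
HR, 3


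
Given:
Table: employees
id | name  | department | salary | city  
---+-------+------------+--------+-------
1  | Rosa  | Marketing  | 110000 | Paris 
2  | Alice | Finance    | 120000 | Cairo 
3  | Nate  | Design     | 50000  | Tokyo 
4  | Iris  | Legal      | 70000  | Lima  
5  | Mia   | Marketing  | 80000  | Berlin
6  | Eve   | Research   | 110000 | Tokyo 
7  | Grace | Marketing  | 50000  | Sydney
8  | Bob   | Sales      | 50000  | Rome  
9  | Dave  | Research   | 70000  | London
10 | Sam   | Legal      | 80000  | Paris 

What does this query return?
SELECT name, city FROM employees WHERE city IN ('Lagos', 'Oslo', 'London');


Filtering: city IN ('Lagos', 'Oslo', 'London')
Matching: 1 rows

1 rows:
Dave, London


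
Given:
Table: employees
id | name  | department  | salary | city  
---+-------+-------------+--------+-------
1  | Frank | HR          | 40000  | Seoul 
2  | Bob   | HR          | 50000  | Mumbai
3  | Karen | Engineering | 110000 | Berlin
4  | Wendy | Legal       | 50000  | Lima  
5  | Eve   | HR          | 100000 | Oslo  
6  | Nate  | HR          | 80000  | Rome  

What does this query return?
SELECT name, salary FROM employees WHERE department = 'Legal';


Filtering: department = 'Legal'
Matching rows: 1

1 rows:
Wendy, 50000


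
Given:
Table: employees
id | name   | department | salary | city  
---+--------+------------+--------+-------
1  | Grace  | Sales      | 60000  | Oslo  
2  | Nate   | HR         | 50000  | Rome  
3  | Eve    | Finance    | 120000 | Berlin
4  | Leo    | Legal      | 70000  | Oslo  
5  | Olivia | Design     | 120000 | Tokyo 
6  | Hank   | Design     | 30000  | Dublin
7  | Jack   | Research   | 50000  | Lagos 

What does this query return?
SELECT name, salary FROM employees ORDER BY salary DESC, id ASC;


Sorting by salary DESC, then id ASC for ties

7 rows:
Eve, 120000
Olivia, 120000
Leo, 70000
Grace, 60000
Nate, 50000
Jack, 50000
Hank, 30000


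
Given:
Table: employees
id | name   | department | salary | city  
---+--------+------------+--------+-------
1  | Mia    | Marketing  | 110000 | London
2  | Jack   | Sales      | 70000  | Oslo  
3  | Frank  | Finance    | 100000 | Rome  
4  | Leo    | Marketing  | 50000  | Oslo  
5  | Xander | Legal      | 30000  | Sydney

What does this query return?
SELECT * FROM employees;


SELECT * returns all 5 rows with all columns

5 rows:
1, Mia, Marketing, 110000, London
2, Jack, Sales, 70000, Oslo
3, Frank, Finance, 100000, Rome
4, Leo, Marketing, 50000, Oslo
5, Xander, Legal, 30000, Sydney


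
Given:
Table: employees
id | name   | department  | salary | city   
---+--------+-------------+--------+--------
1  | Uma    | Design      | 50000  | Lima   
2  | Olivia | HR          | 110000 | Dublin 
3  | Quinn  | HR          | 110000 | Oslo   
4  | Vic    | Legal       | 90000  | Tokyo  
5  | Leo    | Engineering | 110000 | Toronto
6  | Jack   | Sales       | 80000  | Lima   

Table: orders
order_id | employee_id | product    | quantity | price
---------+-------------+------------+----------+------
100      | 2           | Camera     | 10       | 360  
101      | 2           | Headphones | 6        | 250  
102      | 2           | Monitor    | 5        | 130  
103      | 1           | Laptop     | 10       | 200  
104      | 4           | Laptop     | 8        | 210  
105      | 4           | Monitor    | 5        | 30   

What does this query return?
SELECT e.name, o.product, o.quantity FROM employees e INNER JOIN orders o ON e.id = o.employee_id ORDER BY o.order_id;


Joining employees.id = orders.employee_id:
  employee Olivia (id=2) -> order Camera
  employee Olivia (id=2) -> order Headphones
  employee Olivia (id=2) -> order Monitor
  employee Uma (id=1) -> order Laptop
  employee Vic (id=4) -> order Laptop
  employee Vic (id=4) -> order Monitor


6 rows:
Olivia, Camera, 10
Olivia, Headphones, 6
Olivia, Monitor, 5
Uma, Laptop, 10
Vic, Laptop, 8
Vic, Monitor, 5


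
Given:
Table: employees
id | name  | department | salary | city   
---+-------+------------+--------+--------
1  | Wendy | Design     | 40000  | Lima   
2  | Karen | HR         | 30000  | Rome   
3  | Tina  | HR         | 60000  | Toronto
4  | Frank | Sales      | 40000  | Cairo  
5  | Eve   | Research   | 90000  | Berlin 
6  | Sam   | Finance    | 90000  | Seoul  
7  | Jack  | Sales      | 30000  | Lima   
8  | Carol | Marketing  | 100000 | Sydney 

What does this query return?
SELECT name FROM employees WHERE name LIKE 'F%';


LIKE 'F%' matches names starting with 'F'
Matching: 1

1 rows:
Frank


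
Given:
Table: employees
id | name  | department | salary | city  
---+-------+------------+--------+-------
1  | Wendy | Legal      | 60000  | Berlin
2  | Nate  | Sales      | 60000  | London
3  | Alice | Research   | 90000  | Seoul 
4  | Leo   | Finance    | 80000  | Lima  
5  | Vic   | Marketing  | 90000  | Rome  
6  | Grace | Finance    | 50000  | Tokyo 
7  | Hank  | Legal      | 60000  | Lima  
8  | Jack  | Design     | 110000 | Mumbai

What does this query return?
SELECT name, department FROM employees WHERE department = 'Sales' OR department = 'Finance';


Filtering: department = 'Sales' OR 'Finance'
Matching: 3 rows

3 rows:
Nate, Sales
Leo, Finance
Grace, Finance


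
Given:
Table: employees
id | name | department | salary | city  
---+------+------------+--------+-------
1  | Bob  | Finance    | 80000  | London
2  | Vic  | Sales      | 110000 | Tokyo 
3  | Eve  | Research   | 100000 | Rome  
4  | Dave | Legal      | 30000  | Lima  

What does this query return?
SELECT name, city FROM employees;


Projecting columns: name, city

4 rows:
Bob, London
Vic, Tokyo
Eve, Rome
Dave, Lima


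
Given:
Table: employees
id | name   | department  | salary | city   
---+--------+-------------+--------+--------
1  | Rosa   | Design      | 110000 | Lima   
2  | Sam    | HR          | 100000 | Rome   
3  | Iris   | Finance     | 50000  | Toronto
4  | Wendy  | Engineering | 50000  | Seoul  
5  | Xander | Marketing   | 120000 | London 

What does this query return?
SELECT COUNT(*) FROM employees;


COUNT(*) counts all rows

5


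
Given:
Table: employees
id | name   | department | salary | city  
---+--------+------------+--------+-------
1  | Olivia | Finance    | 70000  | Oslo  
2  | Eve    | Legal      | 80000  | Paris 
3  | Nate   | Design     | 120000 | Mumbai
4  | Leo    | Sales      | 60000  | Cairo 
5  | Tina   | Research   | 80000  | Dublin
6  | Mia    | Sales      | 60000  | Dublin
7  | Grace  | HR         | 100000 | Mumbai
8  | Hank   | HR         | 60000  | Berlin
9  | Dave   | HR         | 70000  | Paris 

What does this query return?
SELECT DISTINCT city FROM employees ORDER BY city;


All 'city' values (row order): Oslo, Paris, Mumbai, Cairo, Dublin, Dublin, Mumbai, Berlin, Paris
Removing duplicates leaves 6 unique value(s).

6 values:
Berlin
Cairo
Dublin
Mumbai
Oslo
Paris


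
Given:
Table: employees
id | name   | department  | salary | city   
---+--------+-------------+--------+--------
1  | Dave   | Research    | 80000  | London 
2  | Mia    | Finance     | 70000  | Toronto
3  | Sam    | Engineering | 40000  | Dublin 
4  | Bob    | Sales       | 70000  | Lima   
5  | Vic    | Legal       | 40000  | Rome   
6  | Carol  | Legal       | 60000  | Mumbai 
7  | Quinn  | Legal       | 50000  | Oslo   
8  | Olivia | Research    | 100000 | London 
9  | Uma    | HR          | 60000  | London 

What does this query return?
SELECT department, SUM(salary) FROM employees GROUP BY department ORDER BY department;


Summing salary within each department:
  Engineering: 40000 = 40000
  Finance: 70000 = 70000
  HR: 60000 = 60000
  Legal: 40000 + 60000 + 50000 = 150000
  Research: 80000 + 100000 = 180000
  Sales: 70000 = 70000


6 groups:
Engineering, 40000
Finance, 70000
HR, 60000
Legal, 150000
Research, 180000
Sales, 70000


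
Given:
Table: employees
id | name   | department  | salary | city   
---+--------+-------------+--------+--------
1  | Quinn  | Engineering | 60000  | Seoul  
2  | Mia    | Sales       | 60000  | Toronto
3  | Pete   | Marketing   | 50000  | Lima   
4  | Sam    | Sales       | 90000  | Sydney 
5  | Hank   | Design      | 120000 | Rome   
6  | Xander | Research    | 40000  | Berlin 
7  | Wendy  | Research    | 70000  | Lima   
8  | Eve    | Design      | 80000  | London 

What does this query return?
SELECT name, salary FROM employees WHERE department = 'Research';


Filtering: department = 'Research'
Matching rows: 2

2 rows:
Xander, 40000
Wendy, 70000


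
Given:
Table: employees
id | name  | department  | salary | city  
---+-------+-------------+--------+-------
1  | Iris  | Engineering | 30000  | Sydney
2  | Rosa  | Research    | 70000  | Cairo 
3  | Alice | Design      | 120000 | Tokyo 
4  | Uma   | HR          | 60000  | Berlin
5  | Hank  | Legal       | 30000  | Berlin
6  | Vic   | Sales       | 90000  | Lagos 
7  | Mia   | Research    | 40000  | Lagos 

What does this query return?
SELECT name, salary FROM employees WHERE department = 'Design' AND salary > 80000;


Filtering: department = 'Design' AND salary > 80000
Matching: 1 rows

1 rows:
Alice, 120000


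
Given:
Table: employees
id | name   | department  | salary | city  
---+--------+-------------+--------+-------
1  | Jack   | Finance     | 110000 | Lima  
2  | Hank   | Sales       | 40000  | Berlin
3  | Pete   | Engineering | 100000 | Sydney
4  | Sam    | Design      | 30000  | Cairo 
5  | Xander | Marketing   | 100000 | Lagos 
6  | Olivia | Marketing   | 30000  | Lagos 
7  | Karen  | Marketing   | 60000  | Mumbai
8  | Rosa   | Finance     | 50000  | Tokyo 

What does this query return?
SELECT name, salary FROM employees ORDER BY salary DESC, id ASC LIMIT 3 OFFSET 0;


Sort by salary DESC (id ASC tiebreak), then skip 0 and take 3
Rows 1 through 3

3 rows:
Jack, 110000
Pete, 100000
Xander, 100000


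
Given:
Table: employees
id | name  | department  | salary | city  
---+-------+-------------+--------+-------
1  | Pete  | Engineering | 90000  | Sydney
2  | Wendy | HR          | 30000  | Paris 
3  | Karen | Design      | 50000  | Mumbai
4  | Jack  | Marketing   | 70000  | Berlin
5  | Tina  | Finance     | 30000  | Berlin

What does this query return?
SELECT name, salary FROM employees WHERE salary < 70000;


Filtering: salary < 70000
Matching: 3 rows

3 rows:
Wendy, 30000
Karen, 50000
Tina, 30000


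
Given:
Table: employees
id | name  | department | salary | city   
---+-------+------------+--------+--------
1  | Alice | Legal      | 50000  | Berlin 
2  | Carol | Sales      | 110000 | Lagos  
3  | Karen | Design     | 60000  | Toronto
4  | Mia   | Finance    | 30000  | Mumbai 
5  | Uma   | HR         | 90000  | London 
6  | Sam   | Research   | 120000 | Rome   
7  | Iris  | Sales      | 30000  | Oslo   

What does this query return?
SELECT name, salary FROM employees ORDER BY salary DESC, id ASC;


Sorting by salary DESC, then id ASC for ties

7 rows:
Sam, 120000
Carol, 110000
Uma, 90000
Karen, 60000
Alice, 50000
Mia, 30000
Iris, 30000


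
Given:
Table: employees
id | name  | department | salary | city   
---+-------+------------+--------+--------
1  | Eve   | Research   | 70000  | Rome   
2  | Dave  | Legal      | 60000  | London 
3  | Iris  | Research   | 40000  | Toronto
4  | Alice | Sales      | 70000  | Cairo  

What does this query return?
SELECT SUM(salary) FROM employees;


SUM(salary) = 70000 + 60000 + 40000 + 70000 = 240000

240000


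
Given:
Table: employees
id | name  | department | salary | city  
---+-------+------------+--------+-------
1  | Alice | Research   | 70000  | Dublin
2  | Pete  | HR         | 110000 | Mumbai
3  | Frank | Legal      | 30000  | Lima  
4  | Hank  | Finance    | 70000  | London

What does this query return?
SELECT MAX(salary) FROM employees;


Salaries: 70000, 110000, 30000, 70000
MAX = 110000

110000


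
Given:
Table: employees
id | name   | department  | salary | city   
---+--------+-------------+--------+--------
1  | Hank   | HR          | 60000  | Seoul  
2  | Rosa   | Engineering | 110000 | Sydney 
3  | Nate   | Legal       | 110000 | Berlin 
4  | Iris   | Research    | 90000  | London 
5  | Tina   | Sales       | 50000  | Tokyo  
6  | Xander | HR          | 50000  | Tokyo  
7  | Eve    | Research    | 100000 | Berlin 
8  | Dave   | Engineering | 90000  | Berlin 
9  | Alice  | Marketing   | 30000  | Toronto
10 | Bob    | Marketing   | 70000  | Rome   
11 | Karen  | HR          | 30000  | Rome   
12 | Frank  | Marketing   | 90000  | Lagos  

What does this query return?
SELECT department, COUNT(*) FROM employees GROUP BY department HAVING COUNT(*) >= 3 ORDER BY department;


Groups with count >= 3:
  HR: 3 -> PASS
  Marketing: 3 -> PASS
  Engineering: 2 -> filtered out
  Legal: 1 -> filtered out
  Research: 2 -> filtered out
  Sales: 1 -> filtered out


2 groups:
HR, 3
Marketing, 3


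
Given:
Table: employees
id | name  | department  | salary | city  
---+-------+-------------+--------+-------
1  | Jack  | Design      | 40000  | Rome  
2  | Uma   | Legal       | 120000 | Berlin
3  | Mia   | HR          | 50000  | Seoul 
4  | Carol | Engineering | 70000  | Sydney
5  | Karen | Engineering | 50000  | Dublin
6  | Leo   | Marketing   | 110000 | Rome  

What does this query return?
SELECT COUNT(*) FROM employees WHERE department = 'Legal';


Counting rows where department = 'Legal'
  Uma -> MATCH


1


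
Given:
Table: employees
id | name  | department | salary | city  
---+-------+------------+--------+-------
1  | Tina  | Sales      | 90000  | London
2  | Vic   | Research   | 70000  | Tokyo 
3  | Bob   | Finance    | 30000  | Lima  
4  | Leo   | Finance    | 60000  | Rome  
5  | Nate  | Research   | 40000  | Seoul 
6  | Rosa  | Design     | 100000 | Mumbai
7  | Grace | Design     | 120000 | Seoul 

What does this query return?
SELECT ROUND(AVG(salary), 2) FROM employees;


SUM(salary) = 510000
COUNT = 7
ROUND(AVG, 2) = ROUND(510000 / 7, 2) = 72857.14

72857.14


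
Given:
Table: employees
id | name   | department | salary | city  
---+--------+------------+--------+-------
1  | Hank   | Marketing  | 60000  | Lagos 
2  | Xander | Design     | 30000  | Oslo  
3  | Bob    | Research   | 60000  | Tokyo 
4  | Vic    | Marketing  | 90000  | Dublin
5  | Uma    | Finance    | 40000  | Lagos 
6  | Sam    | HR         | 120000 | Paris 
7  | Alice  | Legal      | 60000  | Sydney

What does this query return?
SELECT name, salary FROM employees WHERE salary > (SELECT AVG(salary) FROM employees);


Subquery: AVG(salary) = 65714.29
Filtering: salary > 65714.29
  Vic (90000) -> MATCH
  Sam (120000) -> MATCH


2 rows:
Vic, 90000
Sam, 120000


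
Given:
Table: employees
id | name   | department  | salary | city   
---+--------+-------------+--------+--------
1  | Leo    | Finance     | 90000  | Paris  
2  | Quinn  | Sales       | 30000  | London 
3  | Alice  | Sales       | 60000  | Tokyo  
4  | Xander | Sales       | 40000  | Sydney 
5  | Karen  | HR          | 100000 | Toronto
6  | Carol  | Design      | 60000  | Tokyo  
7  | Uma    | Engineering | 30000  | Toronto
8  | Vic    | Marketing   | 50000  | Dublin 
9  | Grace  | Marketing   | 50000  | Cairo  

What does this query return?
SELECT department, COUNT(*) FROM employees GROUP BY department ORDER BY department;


Assigning each row to its department group:
  Leo -> Finance
  Quinn -> Sales
  Alice -> Sales
  Xander -> Sales
  Karen -> HR
  Carol -> Design
  Uma -> Engineering
  Vic -> Marketing
  Grace -> Marketing


6 groups:
Design, 1
Engineering, 1
Finance, 1
HR, 1
Marketing, 2
Sales, 3


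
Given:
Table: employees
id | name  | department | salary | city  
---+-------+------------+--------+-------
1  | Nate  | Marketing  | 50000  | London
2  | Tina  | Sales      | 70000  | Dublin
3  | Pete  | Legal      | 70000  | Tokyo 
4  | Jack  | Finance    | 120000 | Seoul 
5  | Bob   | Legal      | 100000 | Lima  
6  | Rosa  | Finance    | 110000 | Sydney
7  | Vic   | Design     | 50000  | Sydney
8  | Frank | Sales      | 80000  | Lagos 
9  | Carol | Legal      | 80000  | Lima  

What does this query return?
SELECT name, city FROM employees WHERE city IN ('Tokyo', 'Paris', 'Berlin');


Filtering: city IN ('Tokyo', 'Paris', 'Berlin')
Matching: 1 rows

1 rows:
Pete, Tokyo


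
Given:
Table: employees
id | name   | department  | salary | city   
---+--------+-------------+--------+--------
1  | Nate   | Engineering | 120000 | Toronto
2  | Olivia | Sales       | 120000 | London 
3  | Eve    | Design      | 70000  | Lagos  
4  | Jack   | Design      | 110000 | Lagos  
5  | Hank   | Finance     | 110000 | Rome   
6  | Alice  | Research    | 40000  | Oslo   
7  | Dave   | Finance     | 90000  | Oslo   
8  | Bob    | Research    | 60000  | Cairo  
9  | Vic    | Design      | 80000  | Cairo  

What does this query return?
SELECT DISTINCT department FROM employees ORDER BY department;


All 'department' values (row order): Engineering, Sales, Design, Design, Finance, Research, Finance, Research, Design
Removing duplicates leaves 5 unique value(s).

5 values:
Design
Engineering
Finance
Research
Sales


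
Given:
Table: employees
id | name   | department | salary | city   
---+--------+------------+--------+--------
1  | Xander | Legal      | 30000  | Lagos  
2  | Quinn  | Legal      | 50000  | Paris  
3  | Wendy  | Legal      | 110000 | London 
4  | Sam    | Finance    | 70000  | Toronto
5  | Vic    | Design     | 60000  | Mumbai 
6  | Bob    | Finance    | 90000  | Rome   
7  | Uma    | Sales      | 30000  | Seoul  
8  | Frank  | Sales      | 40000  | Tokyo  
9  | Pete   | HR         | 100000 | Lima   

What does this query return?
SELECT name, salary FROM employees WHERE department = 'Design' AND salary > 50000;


Filtering: department = 'Design' AND salary > 50000
Matching: 1 rows

1 rows:
Vic, 60000


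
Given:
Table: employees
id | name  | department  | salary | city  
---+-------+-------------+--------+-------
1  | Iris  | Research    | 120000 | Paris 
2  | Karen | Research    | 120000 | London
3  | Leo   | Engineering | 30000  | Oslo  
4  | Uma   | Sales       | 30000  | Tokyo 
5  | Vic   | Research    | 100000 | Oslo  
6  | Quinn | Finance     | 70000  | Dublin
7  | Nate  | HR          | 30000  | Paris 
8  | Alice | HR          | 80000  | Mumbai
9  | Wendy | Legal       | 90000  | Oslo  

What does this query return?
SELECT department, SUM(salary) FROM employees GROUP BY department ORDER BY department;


Summing salary within each department:
  Engineering: 30000 = 30000
  Finance: 70000 = 70000
  HR: 30000 + 80000 = 110000
  Legal: 90000 = 90000
  Research: 120000 + 120000 + 100000 = 340000
  Sales: 30000 = 30000


6 groups:
Engineering, 30000
Finance, 70000
HR, 110000
Legal, 90000
Research, 340000
Sales, 30000


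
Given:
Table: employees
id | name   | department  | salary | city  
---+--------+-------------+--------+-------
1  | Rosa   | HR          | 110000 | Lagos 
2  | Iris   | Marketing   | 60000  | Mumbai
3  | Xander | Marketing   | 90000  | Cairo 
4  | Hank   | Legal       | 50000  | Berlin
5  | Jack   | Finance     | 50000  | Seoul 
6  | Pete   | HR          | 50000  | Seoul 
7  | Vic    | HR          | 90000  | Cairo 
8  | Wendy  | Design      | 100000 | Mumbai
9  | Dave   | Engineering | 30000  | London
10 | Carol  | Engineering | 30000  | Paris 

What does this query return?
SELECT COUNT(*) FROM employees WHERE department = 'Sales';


Counting rows where department = 'Sales'


0


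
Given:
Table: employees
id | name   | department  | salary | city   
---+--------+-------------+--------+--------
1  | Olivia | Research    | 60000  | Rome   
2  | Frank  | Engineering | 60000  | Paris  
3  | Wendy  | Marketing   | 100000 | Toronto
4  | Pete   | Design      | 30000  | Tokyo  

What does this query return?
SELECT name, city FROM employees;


Projecting columns: name, city

4 rows:
Olivia, Rome
Frank, Paris
Wendy, Toronto
Pete, Tokyo


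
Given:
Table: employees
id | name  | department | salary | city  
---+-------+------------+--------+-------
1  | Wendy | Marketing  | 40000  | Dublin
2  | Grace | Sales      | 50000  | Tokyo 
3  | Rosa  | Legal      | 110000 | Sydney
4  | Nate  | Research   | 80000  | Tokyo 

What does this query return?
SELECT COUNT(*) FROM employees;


COUNT(*) counts all rows

4


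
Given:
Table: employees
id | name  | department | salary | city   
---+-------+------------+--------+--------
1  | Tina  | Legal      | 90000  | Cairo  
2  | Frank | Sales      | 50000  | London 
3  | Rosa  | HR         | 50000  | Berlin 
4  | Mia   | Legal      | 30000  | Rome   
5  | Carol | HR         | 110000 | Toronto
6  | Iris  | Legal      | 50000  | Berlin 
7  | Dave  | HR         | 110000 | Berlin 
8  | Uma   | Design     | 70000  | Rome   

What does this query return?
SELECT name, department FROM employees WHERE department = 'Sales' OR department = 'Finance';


Filtering: department = 'Sales' OR 'Finance'
Matching: 1 rows

1 rows:
Frank, Sales


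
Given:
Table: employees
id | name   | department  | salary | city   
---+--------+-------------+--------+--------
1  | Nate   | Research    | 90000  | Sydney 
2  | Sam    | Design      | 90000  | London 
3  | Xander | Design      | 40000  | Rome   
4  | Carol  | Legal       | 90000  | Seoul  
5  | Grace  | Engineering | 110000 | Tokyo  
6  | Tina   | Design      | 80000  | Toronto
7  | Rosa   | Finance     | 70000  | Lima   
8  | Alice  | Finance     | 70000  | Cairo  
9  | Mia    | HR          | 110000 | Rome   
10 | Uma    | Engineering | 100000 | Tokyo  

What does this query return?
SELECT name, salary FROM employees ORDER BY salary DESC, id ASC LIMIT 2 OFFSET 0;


Sort by salary DESC (id ASC tiebreak), then skip 0 and take 2
Rows 1 through 2

2 rows:
Grace, 110000
Mia, 110000


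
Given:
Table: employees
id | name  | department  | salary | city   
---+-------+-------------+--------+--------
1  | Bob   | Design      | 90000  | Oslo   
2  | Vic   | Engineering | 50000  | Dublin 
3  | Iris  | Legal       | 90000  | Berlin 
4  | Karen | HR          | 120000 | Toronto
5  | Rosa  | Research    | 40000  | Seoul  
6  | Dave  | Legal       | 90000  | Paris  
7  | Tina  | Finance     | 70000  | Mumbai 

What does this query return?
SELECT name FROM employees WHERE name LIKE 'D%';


LIKE 'D%' matches names starting with 'D'
Matching: 1

1 rows:
Dave


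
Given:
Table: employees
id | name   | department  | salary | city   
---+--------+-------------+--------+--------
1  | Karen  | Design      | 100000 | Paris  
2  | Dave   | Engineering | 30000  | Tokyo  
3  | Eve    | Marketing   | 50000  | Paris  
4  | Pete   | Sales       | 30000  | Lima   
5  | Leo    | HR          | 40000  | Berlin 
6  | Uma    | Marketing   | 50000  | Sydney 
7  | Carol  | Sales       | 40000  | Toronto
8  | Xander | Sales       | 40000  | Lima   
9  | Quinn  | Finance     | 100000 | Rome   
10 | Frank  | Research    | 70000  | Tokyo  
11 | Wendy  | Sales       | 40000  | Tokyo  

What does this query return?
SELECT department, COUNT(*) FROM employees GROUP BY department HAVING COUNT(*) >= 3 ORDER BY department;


Groups with count >= 3:
  Sales: 4 -> PASS
  Design: 1 -> filtered out
  Engineering: 1 -> filtered out
  Finance: 1 -> filtered out
  HR: 1 -> filtered out
  Marketing: 2 -> filtered out
  Research: 1 -> filtered out


1 groups:
Sales, 4


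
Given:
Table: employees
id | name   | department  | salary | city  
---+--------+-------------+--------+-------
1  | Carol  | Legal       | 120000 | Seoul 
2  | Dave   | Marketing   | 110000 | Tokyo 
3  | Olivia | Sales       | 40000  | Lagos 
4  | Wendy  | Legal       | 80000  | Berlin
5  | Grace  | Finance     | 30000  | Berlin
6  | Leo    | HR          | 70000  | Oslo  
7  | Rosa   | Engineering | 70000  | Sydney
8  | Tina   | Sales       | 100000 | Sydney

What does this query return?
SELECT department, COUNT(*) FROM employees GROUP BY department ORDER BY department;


Assigning each row to its department group:
  Carol -> Legal
  Dave -> Marketing
  Olivia -> Sales
  Wendy -> Legal
  Grace -> Finance
  Leo -> HR
  Rosa -> Engineering
  Tina -> Sales


6 groups:
Engineering, 1
Finance, 1
HR, 1
Legal, 2
Marketing, 1
Sales, 2


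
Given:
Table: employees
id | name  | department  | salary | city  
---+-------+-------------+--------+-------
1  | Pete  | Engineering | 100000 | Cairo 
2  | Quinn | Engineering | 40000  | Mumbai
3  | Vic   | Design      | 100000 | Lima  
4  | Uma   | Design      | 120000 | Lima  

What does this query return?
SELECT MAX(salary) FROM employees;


Salaries: 100000, 40000, 100000, 120000
MAX = 120000

120000


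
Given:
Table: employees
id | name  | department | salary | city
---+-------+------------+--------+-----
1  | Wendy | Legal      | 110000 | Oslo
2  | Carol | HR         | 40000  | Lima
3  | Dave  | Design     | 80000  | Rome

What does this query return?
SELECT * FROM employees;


SELECT * returns all 3 rows with all columns

3 rows:
1, Wendy, Legal, 110000, Oslo
2, Carol, HR, 40000, Lima
3, Dave, Design, 80000, Rome


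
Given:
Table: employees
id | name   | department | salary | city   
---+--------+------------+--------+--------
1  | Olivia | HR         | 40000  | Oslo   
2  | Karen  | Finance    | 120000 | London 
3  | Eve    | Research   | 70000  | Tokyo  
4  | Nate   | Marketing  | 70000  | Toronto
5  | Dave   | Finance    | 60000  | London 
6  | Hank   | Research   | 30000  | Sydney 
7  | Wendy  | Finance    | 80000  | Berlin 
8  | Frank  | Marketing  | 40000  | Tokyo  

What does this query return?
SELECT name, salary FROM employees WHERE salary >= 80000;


Filtering: salary >= 80000
Matching: 2 rows

2 rows:
Karen, 120000
Wendy, 80000


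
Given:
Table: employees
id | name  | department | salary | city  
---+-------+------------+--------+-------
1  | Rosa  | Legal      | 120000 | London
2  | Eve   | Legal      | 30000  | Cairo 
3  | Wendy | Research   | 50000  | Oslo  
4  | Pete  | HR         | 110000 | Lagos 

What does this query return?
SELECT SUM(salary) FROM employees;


SUM(salary) = 120000 + 30000 + 50000 + 110000 = 310000

310000


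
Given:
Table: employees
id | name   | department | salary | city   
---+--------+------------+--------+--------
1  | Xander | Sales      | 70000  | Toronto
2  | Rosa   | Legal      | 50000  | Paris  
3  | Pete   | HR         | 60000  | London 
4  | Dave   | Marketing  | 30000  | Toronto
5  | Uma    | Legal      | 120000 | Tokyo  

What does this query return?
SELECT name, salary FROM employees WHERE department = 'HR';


Filtering: department = 'HR'
Matching rows: 1

1 rows:
Pete, 60000


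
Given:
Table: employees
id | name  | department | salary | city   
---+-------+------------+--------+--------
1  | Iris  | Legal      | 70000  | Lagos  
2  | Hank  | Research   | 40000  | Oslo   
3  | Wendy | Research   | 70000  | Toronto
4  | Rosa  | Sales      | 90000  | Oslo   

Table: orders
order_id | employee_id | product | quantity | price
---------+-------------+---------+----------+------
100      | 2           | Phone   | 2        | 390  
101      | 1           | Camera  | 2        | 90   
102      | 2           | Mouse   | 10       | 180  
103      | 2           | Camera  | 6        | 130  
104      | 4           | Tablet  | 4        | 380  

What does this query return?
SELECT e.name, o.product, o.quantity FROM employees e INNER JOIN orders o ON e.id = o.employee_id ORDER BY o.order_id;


Joining employees.id = orders.employee_id:
  employee Hank (id=2) -> order Phone
  employee Iris (id=1) -> order Camera
  employee Hank (id=2) -> order Mouse
  employee Hank (id=2) -> order Camera
  employee Rosa (id=4) -> order Tablet


5 rows:
Hank, Phone, 2
Iris, Camera, 2
Hank, Mouse, 10
Hank, Camera, 6
Rosa, Tablet, 4


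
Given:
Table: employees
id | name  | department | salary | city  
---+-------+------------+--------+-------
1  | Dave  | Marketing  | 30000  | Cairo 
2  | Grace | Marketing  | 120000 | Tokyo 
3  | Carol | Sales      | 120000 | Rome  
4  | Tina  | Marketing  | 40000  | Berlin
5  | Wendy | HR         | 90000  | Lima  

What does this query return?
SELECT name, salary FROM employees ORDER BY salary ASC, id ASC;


Sorting by salary ASC, then id ASC for ties

5 rows:
Dave, 30000
Tina, 40000
Wendy, 90000
Grace, 120000
Carol, 120000


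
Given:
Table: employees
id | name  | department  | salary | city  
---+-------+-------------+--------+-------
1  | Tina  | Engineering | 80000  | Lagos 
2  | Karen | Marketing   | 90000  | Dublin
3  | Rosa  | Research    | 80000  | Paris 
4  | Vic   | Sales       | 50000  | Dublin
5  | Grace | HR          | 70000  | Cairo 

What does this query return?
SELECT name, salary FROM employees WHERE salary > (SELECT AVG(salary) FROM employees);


Subquery: AVG(salary) = 74000.0
Filtering: salary > 74000.0
  Tina (80000) -> MATCH
  Karen (90000) -> MATCH
  Rosa (80000) -> MATCH


3 rows:
Tina, 80000
Karen, 90000
Rosa, 80000


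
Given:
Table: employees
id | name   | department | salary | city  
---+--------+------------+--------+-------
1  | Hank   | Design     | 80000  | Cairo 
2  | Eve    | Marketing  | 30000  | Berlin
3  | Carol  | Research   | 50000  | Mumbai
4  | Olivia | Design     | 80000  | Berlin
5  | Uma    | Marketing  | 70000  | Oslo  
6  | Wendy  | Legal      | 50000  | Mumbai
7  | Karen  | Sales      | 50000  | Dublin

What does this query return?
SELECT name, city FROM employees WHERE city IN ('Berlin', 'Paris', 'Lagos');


Filtering: city IN ('Berlin', 'Paris', 'Lagos')
Matching: 2 rows

2 rows:
Eve, Berlin
Olivia, Berlin


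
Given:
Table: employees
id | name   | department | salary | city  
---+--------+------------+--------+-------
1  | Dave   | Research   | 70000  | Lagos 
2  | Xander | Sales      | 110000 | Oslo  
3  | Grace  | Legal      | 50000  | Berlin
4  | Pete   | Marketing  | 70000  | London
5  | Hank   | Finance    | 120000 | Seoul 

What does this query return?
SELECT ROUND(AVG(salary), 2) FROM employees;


SUM(salary) = 420000
COUNT = 5
ROUND(AVG, 2) = ROUND(420000 / 5, 2) = 84000.0

84000.0


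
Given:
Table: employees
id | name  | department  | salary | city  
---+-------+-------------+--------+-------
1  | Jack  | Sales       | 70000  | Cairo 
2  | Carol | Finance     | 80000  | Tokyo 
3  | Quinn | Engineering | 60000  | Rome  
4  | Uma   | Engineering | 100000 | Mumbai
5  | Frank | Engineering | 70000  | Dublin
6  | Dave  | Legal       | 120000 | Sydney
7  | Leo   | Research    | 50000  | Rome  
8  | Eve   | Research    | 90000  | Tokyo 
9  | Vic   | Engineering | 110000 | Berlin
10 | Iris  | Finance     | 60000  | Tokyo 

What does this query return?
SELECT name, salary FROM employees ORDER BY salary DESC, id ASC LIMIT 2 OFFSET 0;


Sort by salary DESC (id ASC tiebreak), then skip 0 and take 2
Rows 1 through 2

2 rows:
Dave, 120000
Vic, 110000


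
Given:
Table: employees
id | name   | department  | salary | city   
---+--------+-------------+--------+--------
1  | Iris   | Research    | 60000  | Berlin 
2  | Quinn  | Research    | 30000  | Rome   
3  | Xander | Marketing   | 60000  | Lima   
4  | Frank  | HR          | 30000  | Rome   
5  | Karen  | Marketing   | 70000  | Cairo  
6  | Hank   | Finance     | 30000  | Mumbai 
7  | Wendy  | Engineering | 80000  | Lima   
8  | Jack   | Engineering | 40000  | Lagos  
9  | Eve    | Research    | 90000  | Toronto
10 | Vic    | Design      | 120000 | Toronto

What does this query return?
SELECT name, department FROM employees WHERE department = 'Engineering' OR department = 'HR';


Filtering: department = 'Engineering' OR 'HR'
Matching: 3 rows

3 rows:
Frank, HR
Wendy, Engineering
Jack, Engineering


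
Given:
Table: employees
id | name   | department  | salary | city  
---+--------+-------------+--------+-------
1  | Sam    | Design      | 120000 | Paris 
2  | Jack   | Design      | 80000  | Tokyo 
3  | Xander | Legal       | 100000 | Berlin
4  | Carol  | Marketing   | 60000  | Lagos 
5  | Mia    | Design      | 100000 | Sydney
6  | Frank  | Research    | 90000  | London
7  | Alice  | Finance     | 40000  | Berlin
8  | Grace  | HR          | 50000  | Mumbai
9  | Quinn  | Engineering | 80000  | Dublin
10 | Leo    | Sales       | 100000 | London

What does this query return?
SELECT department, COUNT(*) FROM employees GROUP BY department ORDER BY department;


Assigning each row to its department group:
  Sam -> Design
  Jack -> Design
  Xander -> Legal
  Carol -> Marketing
  Mia -> Design
  Frank -> Research
  Alice -> Finance
  Grace -> HR
  Quinn -> Engineering
  Leo -> Sales


8 groups:
Design, 3
Engineering, 1
Finance, 1
HR, 1
Legal, 1
Marketing, 1
Research, 1
Sales, 1


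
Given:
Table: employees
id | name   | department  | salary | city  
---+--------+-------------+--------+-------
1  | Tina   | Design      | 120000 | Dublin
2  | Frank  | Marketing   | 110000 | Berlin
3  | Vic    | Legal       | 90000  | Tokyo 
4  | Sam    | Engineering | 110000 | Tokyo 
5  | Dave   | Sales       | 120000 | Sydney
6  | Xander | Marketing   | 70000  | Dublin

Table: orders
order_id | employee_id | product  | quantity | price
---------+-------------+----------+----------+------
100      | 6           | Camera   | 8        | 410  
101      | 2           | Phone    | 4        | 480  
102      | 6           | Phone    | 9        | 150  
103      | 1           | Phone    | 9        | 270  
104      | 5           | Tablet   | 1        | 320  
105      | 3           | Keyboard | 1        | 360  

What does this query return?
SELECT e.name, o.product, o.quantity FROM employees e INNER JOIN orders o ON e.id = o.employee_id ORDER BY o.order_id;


Joining employees.id = orders.employee_id:
  employee Xander (id=6) -> order Camera
  employee Frank (id=2) -> order Phone
  employee Xander (id=6) -> order Phone
  employee Tina (id=1) -> order Phone
  employee Dave (id=5) -> order Tablet
  employee Vic (id=3) -> order Keyboard


6 rows:
Xander, Camera, 8
Frank, Phone, 4
Xander, Phone, 9
Tina, Phone, 9
Dave, Tablet, 1
Vic, Keyboard, 1


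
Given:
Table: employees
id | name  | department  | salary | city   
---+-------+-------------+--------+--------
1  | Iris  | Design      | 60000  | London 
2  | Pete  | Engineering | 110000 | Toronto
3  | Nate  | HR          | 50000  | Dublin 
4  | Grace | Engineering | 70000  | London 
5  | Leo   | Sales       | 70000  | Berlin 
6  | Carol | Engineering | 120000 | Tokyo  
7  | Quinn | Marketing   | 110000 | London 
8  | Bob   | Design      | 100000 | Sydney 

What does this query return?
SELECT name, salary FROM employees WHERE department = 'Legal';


Filtering: department = 'Legal'
Matching rows: 0

Empty result set (0 rows)


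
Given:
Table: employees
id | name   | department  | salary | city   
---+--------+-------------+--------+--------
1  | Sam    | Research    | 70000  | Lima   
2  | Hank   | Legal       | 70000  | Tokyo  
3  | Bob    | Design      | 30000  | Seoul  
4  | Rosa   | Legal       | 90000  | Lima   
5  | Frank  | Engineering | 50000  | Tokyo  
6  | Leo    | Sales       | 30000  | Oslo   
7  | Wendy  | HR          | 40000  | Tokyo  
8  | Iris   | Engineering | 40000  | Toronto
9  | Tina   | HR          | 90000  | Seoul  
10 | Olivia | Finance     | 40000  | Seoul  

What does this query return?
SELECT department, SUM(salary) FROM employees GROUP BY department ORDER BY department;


Summing salary within each department:
  Design: 30000 = 30000
  Engineering: 50000 + 40000 = 90000
  Finance: 40000 = 40000
  HR: 40000 + 90000 = 130000
  Legal: 70000 + 90000 = 160000
  Research: 70000 = 70000
  Sales: 30000 = 30000


7 groups:
Design, 30000
Engineering, 90000
Finance, 40000
HR, 130000
Legal, 160000
Research, 70000
Sales, 30000
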